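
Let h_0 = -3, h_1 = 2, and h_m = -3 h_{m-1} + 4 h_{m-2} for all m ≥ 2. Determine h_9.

262142

h_2 = -3(2) + 4(-3) = -18
h_3 = -3(-18) + 4(2) = 62
h_4 = -3(62) + 4(-18) = -258
h_5 = -3(-258) + 4(62) = 1022
h_6 = -3(1022) + 4(-258) = -4098
h_7 = -3(-4098) + 4(1022) = 16382
h_8 = -3(16382) + 4(-4098) = -65538
h_9 = -3(-65538) + 4(16382) = 262142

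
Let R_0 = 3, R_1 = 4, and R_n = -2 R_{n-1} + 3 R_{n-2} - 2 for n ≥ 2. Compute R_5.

92

R_2 = -2*4 + 3*3 - 2 = -1
R_3 = -2*(-1) + 3*4 - 2 = 12
R_4 = -2*12 + 3*(-1) - 2 = -29
R_5 = -2*(-29) + 3*12 - 2 = 92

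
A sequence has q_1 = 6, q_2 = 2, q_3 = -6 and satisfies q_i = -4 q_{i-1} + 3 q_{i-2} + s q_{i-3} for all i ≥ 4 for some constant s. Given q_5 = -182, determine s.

q_4 = 30 + 6s
q_5 = -138 - 22s
So -138 - 22s = -182, giving s = 2.

2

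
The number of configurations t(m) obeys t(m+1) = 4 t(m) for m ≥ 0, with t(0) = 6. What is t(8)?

t(1) = 4·6 = 24
t(2) = 4·24 = 96
t(3) = 4·96 = 384
t(4) = 4·384 = 1536
t(5) = 4·1536 = 6144
t(6) = 4·6144 = 24576
t(7) = 4·24576 = 98304
t(8) = 4·98304 = 393216

393216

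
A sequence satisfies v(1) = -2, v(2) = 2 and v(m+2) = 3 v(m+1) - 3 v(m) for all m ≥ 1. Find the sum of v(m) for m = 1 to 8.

168

v(3) = 3*2 - 3*(-2) = 12
v(4) = 3*12 - 3*2 = 30
v(5) = 3*30 - 3*12 = 54
v(6) = 3*54 - 3*30 = 72
v(7) = 3*72 - 3*54 = 54
v(8) = 3*54 - 3*72 = -54
Sum = (-2) + 2 + 12 + 30 + 54 + 72 + 54 + (-54) = 168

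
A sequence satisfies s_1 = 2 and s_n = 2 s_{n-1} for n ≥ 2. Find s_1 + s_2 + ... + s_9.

1022

s_2 = 2*2 = 4
s_3 = 2*4 = 8
s_4 = 2*8 = 16
s_5 = 2*16 = 32
s_6 = 2*32 = 64
s_7 = 2*64 = 128
s_8 = 2*128 = 256
s_9 = 2*256 = 512
Sum = 2 + 4 + 8 + 16 + 32 + 64 + 128 + 256 + 512 = 1022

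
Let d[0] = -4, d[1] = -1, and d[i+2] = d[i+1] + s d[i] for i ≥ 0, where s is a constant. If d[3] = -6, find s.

d[2] = -1 - 4s
d[3] = -1 - 5s
So -1 - 5s = -6, giving s = 1.

1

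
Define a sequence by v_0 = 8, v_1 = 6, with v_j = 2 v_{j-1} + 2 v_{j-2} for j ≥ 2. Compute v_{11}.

216640

v_2 = 2(6) + 2(8) = 28
v_3 = 2(28) + 2(6) = 68
v_4 = 2(68) + 2(28) = 192
v_5 = 2(192) + 2(68) = 520
v_6 = 2(520) + 2(192) = 1424
v_7 = 2(1424) + 2(520) = 3888
v_8 = 2(3888) + 2(1424) = 10624
v_9 = 2(10624) + 2(3888) = 29024
v_{10} = 2(29024) + 2(10624) = 79296
v_{11} = 2(79296) + 2(29024) = 216640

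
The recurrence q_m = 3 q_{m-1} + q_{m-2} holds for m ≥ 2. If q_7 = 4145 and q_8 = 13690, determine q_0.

Rearranging, q_{m-2} = q_m - 3 q_{m-1}.
q_6 = 13690 - 3·4145 = 1255
q_5 = 4145 - 3·1255 = 380
q_4 = 1255 - 3·380 = 115
q_3 = 380 - 3·115 = 35
q_2 = 115 - 3·35 = 10
q_1 = 35 - 3·10 = 5
q_0 = 10 - 3·5 = -5

-5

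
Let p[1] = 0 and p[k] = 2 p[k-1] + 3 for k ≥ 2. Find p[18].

The fixed point is 3/(1 - 2) = -3, so p[k] + 3 = 2(p[k-1] + 3).
Hence p[k] = 3·2^{k-1} - 3.
p[18] = 3·2^{17} - 3 = 3·131072 - 3 = 393213.

393213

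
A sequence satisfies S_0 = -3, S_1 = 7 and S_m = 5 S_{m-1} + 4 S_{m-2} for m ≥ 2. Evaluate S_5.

4607

S_2 = 5·7 + 4·(-3) = 23
S_3 = 5·23 + 4·7 = 143
S_4 = 5·143 + 4·23 = 807
S_5 = 5·807 + 4·143 = 4607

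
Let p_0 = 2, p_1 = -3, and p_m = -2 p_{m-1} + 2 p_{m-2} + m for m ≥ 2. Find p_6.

596

p_2 = -2(-3) + 2(2) + 2 = 12
p_3 = -2(12) + 2(-3) + 3 = -27
p_4 = -2(-27) + 2(12) + 4 = 82
p_5 = -2(82) + 2(-27) + 5 = -213
p_6 = -2(-213) + 2(82) + 6 = 596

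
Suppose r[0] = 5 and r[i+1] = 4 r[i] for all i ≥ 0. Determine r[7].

r[1] = 4(5) = 20
r[2] = 4(20) = 80
r[3] = 4(80) = 320
r[4] = 4(320) = 1280
r[5] = 4(1280) = 5120
r[6] = 4(5120) = 20480
r[7] = 4(20480) = 81920

81920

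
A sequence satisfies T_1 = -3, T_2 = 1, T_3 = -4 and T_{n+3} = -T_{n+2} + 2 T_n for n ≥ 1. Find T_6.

T_4 = -(-4) + 2(-3) = -2
T_5 = -(-2) + 2(1) = 4
T_6 = -4 + 2(-4) = -12

-12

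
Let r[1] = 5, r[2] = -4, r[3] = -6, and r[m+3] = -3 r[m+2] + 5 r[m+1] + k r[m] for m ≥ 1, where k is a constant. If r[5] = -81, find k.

r[4] = -2 + 5k
r[5] = -24 - 19k
So -24 - 19k = -81, giving k = 3.

3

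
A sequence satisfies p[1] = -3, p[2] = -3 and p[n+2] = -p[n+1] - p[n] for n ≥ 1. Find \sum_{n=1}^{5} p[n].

-6

p[3] = -(-3) - (-3) = 6
p[4] = -6 - (-3) = -3
p[5] = -(-3) - 6 = -3
Sum = (-3) + (-3) + 6 + (-3) + (-3) = -6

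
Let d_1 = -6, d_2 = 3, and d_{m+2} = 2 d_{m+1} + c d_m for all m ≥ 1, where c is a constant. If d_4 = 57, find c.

-5

d_3 = 6 - 6c
d_4 = 12 - 9c
So 12 - 9c = 57, giving c = -5.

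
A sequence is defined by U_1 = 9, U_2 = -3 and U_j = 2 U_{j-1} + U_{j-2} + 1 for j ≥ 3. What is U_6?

41

U_3 = 2*(-3) + 9 + 1 = 4
U_4 = 2*4 + (-3) + 1 = 6
U_5 = 2*6 + 4 + 1 = 17
U_6 = 2*17 + 6 + 1 = 41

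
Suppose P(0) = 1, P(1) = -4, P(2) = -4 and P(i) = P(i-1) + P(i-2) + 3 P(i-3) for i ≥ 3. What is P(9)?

-760

P(3) = (-4) + (-4) + 3*1 = -5
P(4) = (-5) + (-4) + 3*(-4) = -21
P(5) = (-21) + (-5) + 3*(-4) = -38
P(6) = (-38) + (-21) + 3*(-5) = -74
P(7) = (-74) + (-38) + 3*(-21) = -175
P(8) = (-175) + (-74) + 3*(-38) = -363
P(9) = (-363) + (-175) + 3*(-74) = -760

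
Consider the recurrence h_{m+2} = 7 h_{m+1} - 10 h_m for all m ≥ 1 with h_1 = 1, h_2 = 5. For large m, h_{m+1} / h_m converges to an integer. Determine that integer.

The characteristic equation is r^2 - 7r + 10 = 0, which factors as (r - 5)(r - 2) = 0.
So the roots are 5 and 2. Since |5| > |2| and the coefficient of 5^m is non-zero, the ratio tends to 5.

5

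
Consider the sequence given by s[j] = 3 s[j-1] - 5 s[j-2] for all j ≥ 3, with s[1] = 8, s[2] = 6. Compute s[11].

s[3] = 3*6 - 5*8 = -22
s[4] = 3*(-22) - 5*6 = -96
s[5] = 3*(-96) - 5*(-22) = -178
s[6] = 3*(-178) - 5*(-96) = -54
s[7] = 3*(-54) - 5*(-178) = 728
s[8] = 3*728 - 5*(-54) = 2454
s[9] = 3*2454 - 5*728 = 3722
s[10] = 3*3722 - 5*2454 = -1104
s[11] = 3*(-1104) - 5*3722 = -21922

-21922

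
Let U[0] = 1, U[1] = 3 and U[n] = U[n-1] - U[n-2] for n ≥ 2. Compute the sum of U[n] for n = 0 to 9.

U[2] = 3 - 1 = 2
U[3] = 2 - 3 = -1
U[4] = (-1) - 2 = -3
U[5] = (-3) - (-1) = -2
U[6] = (-2) - (-3) = 1
U[7] = 1 - (-2) = 3
U[8] = 3 - 1 = 2
U[9] = 2 - 3 = -1
Sum = 1 + 3 + 2 + (-1) + (-3) + (-2) + 1 + 3 + 2 + (-1) = 5

5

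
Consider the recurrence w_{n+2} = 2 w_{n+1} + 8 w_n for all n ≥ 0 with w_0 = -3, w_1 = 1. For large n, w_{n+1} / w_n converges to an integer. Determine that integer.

4

The characteristic equation is r^2 - 2r - 8 = 0, which factors as (r - 4)(r + 2) = 0.
So the roots are 4 and -2. Since |4| > |-2| and the coefficient of 4^n is non-zero, the ratio tends to 4.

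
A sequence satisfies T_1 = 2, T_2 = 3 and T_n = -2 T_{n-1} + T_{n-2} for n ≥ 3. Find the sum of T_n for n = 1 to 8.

264

T_3 = -2·3 + 2 = -4
T_4 = -2·(-4) + 3 = 11
T_5 = -2·11 + (-4) = -26
T_6 = -2·(-26) + 11 = 63
T_7 = -2·63 + (-26) = -152
T_8 = -2·(-152) + 63 = 367
Sum = 2 + 3 + (-4) + 11 + (-26) + 63 + (-152) + 367 = 264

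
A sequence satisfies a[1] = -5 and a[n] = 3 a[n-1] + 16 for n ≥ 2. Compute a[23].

The fixed point is 16/(1 - 3) = -8, so a[n] + 8 = 3(a[n-1] + 8).
Hence a[n] = 3·3^{n-1} - 8.
a[23] = 3·3^{22} - 8 = 3·31381059609 - 8 = 94143178819.

94143178819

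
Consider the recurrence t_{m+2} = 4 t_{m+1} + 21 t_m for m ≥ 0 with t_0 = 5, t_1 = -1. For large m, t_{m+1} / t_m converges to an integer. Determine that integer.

The characteristic equation is r^2 - 4r - 21 = 0, which factors as (r - 7)(r + 3) = 0.
So the roots are 7 and -3. Since |7| > |-3| and the coefficient of 7^m is non-zero, the ratio tends to 7.

7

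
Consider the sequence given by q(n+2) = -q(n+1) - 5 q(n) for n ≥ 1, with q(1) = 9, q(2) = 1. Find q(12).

52526

q(3) = -1 - 5*9 = -46
q(4) = -(-46) - 5*1 = 41
q(5) = -41 - 5*(-46) = 189
q(6) = -189 - 5*41 = -394
q(7) = -(-394) - 5*189 = -551
q(8) = -(-551) - 5*(-394) = 2521
q(9) = -2521 - 5*(-551) = 234
q(10) = -234 - 5*2521 = -12839
q(11) = -(-12839) - 5*234 = 11669
q(12) = -11669 - 5*(-12839) = 52526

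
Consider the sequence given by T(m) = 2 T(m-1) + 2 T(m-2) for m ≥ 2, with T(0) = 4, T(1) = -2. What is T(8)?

T(2) = 2(-2) + 2(4) = 4
T(3) = 2(4) + 2(-2) = 4
T(4) = 2(4) + 2(4) = 16
T(5) = 2(16) + 2(4) = 40
T(6) = 2(40) + 2(16) = 112
T(7) = 2(112) + 2(40) = 304
T(8) = 2(304) + 2(112) = 832

832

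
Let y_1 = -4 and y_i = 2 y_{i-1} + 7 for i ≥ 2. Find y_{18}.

The fixed point is 7/(1 - 2) = -7, so y_i + 7 = 2(y_{i-1} + 7).
Hence y_i = 3·2^{i-1} - 7.
y_{18} = 3·2^{17} - 7 = 3·131072 - 7 = 393209.

393209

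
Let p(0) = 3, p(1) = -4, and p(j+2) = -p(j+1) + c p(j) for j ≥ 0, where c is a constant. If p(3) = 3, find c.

p(2) = 4 + 3c
p(3) = -4 - 7c
So -4 - 7c = 3, giving c = -1.

-1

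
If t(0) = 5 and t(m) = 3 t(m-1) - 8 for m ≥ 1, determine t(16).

The fixed point is -8/(1 - 3) = 4, so t(m) - 4 = 3(t(m-1) - 4).
Hence t(m) = 1·3^m + 4.
t(16) = 1·3^{16} + 4 = 1·43046721 + 4 = 43046725.

43046725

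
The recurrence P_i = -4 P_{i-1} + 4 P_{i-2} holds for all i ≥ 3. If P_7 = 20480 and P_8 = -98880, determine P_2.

-5

Rearranging, P_{i-2} = (P_i + 4 P_{i-1}) / 4.
P_6 = (-98880 + 4·20480) / 4 = -16960/4 = -4240
P_5 = (20480 + 4·(-4240)) / 4 = 3520/4 = 880
P_4 = (-4240 + 4·880) / 4 = -720/4 = -180
P_3 = (880 + 4·(-180)) / 4 = 160/4 = 40
P_2 = (-180 + 4·40) / 4 = -20/4 = -5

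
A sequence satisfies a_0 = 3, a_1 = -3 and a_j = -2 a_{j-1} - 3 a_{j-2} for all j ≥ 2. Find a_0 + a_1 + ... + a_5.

a_2 = -2·(-3) - 3·3 = -3
a_3 = -2·(-3) - 3·(-3) = 15
a_4 = -2·15 - 3·(-3) = -21
a_5 = -2·(-21) - 3·15 = -3
Sum = 3 + (-3) + (-3) + 15 + (-21) + (-3) = -12

-12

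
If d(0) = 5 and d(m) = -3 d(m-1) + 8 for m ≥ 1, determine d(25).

The fixed point is 8/(1 + 3) = 2, so d(m) - 2 = -3(d(m-1) - 2).
Hence d(m) = 3·(-3)^m + 2.
d(25) = 3·(-3)^{25} + 2 = 3·-847288609443 + 2 = -2541865828327.

-2541865828327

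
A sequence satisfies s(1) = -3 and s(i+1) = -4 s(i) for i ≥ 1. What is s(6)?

s(2) = -4*(-3) = 12
s(3) = -4*12 = -48
s(4) = -4*(-48) = 192
s(5) = -4*192 = -768
s(6) = -4*(-768) = 3072

3072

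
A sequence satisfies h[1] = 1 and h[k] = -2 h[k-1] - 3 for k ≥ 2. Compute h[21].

2097151

The fixed point is -3/(1 + 2) = -1, so h[k] + 1 = -2(h[k-1] + 1).
Hence h[k] = 2·(-2)^{k-1} - 1.
h[21] = 2·(-2)^{20} - 1 = 2·1048576 - 1 = 2097151.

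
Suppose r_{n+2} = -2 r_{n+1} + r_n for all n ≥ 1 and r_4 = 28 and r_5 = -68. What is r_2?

Rearranging, r_{n-2} = r_n + 2 r_{n-1}.
r_3 = -68 + 2(28) = -12
r_2 = 28 + 2(-12) = 4

4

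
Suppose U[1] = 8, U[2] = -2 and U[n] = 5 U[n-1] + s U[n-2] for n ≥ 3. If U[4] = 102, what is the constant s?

4

U[3] = -10 + 8s
U[4] = -50 + 38s
So -50 + 38s = 102, giving s = 4.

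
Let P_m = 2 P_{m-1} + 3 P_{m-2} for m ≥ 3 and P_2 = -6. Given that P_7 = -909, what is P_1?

Let P_1 = w.
P_3 = -12 + 3w
P_4 = -42 + 6w
P_5 = -120 + 21w
P_6 = -366 + 60w
P_7 = -1092 + 183w
So -1092 + 183w = -909, giving w = 1.

1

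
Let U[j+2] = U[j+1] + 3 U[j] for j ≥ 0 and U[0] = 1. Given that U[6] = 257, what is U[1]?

Let U[1] = v.
U[2] = 3 + v
U[3] = 3 + 4v
U[4] = 12 + 7v
U[5] = 21 + 19v
U[6] = 57 + 40v
So 57 + 40v = 257, giving v = 5.

5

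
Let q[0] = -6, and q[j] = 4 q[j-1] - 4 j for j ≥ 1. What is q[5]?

q[1] = 4*(-6) - 4 = -28
q[2] = 4*(-28) - 8 = -120
q[3] = 4*(-120) - 12 = -492
q[4] = 4*(-492) - 16 = -1984
q[5] = 4*(-1984) - 20 = -7956

-7956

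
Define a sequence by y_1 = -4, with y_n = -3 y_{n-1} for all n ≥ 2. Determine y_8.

y_2 = -3*(-4) = 12
y_3 = -3*12 = -36
y_4 = -3*(-36) = 108
y_5 = -3*108 = -324
y_6 = -3*(-324) = 972
y_7 = -3*972 = -2916
y_8 = -3*(-2916) = 8748

8748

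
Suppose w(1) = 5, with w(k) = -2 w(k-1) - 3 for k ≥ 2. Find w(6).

-193

w(2) = -2*5 - 3 = -13
w(3) = -2*(-13) - 3 = 23
w(4) = -2*23 - 3 = -49
w(5) = -2*(-49) - 3 = 95
w(6) = -2*95 - 3 = -193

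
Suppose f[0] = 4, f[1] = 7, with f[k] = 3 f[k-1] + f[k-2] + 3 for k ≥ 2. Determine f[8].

37360

f[2] = 3(7) + 4 + 3 = 28
f[3] = 3(28) + 7 + 3 = 94
f[4] = 3(94) + 28 + 3 = 313
f[5] = 3(313) + 94 + 3 = 1036
f[6] = 3(1036) + 313 + 3 = 3424
f[7] = 3(3424) + 1036 + 3 = 11311
f[8] = 3(11311) + 3424 + 3 = 37360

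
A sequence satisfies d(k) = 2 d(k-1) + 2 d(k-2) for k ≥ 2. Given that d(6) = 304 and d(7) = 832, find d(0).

Rearranging, d(k-2) = (d(k) - 2 d(k-1)) / 2.
d(5) = (832 - 2·304) / 2 = 224/2 = 112
d(4) = (304 - 2·112) / 2 = 80/2 = 40
d(3) = (112 - 2·40) / 2 = 32/2 = 16
d(2) = (40 - 2·16) / 2 = 8/2 = 4
d(1) = (16 - 2·4) / 2 = 8/2 = 4
d(0) = (4 - 2·4) / 2 = -4/2 = -2

-2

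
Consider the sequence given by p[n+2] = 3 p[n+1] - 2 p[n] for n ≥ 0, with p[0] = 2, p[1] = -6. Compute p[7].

p[2] = 3*(-6) - 2*2 = -22
p[3] = 3*(-22) - 2*(-6) = -54
p[4] = 3*(-54) - 2*(-22) = -118
p[5] = 3*(-118) - 2*(-54) = -246
p[6] = 3*(-246) - 2*(-118) = -502
p[7] = 3*(-502) - 2*(-246) = -1014

-1014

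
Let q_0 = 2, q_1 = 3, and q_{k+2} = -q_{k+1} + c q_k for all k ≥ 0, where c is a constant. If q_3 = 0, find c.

q_2 = -3 + 2c
q_3 = 3 + c
So 3 + c = 0, giving c = -3.

-3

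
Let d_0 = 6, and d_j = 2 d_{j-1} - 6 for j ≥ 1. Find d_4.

6

d_1 = 2*6 - 6 = 6
d_2 = 2*6 - 6 = 6
d_3 = 2*6 - 6 = 6
d_4 = 2*6 - 6 = 6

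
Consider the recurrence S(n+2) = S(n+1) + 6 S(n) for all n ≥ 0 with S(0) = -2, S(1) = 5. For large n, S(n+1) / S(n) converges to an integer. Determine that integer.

The characteristic equation is r^2 - r - 6 = 0, which factors as (r - 3)(r + 2) = 0.
So the roots are 3 and -2. Since |3| > |-2| and the coefficient of 3^n is non-zero, the ratio tends to 3.

3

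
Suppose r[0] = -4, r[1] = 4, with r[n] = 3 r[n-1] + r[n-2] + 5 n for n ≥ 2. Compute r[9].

104707

r[2] = 3(4) + (-4) + 10 = 18
r[3] = 3(18) + 4 + 15 = 73
r[4] = 3(73) + 18 + 20 = 257
r[5] = 3(257) + 73 + 25 = 869
r[6] = 3(869) + 257 + 30 = 2894
r[7] = 3(2894) + 869 + 35 = 9586
r[8] = 3(9586) + 2894 + 40 = 31692
r[9] = 3(31692) + 9586 + 45 = 104707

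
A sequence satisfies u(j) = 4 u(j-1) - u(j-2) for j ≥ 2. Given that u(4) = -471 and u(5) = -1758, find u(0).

Rearranging, u(j-2) = -(u(j) - 4 u(j-1)).
u(3) = -(-1758 - 4·(-471)) = -126
u(2) = -(-471 - 4·(-126)) = -33
u(1) = -(-126 - 4·(-33)) = -6
u(0) = -(-33 - 4·(-6)) = 9

9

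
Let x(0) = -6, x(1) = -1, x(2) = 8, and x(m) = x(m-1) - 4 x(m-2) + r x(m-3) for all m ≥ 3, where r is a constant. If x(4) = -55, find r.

5

x(3) = 12 - 6r
x(4) = -20 - 7r
So -20 - 7r = -55, giving r = 5.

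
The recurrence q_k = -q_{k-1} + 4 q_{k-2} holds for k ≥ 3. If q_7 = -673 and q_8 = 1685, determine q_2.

Rearranging, q_{k-2} = (q_k + q_{k-1}) / 4.
q_6 = (1685 + (-673)) / 4 = 1012/4 = 253
q_5 = (-673 + 253) / 4 = -420/4 = -105
q_4 = (253 + (-105)) / 4 = 148/4 = 37
q_3 = (-105 + 37) / 4 = -68/4 = -17
q_2 = (37 + (-17)) / 4 = 20/4 = 5

5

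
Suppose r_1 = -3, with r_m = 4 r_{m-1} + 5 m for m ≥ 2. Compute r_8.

r_2 = 4·(-3) + 10 = -2
r_3 = 4·(-2) + 15 = 7
r_4 = 4·7 + 20 = 48
r_5 = 4·48 + 25 = 217
r_6 = 4·217 + 30 = 898
r_7 = 4·898 + 35 = 3627
r_8 = 4·3627 + 40 = 14548

14548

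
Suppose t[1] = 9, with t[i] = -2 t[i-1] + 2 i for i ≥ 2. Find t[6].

t[2] = -2*9 + 4 = -14
t[3] = -2*(-14) + 6 = 34
t[4] = -2*34 + 8 = -60
t[5] = -2*(-60) + 10 = 130
t[6] = -2*130 + 12 = -248

-248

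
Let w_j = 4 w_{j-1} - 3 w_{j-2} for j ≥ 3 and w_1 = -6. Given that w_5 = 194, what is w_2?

Let w_2 = z.
w_3 = 18 + 4z
w_4 = 72 + 13z
w_5 = 234 + 40z
So 234 + 40z = 194, giving z = -1.

-1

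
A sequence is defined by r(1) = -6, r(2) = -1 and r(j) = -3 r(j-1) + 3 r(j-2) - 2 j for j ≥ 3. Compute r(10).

173488

r(3) = -3(-1) + 3(-6) - 6 = -21
r(4) = -3(-21) + 3(-1) - 8 = 52
r(5) = -3(52) + 3(-21) - 10 = -229
r(6) = -3(-229) + 3(52) - 12 = 831
r(7) = -3(831) + 3(-229) - 14 = -3194
r(8) = -3(-3194) + 3(831) - 16 = 12059
r(9) = -3(12059) + 3(-3194) - 18 = -45777
r(10) = -3(-45777) + 3(12059) - 20 = 173488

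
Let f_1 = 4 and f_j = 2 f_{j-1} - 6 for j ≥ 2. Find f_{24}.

-16777210

The fixed point is -6/(1 - 2) = 6, so f_j - 6 = 2(f_{j-1} - 6).
Hence f_j = -2·2^{j-1} + 6.
f_{24} = -2·2^{23} + 6 = -2·8388608 + 6 = -16777210.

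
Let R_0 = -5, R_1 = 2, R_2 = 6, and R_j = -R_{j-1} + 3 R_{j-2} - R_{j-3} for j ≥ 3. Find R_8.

139

R_3 = -6 + 3(2) - (-5) = 5
R_4 = -5 + 3(6) - 2 = 11
R_5 = -11 + 3(5) - 6 = -2
R_6 = -(-2) + 3(11) - 5 = 30
R_7 = -30 + 3(-2) - 11 = -47
R_8 = -(-47) + 3(30) - (-2) = 139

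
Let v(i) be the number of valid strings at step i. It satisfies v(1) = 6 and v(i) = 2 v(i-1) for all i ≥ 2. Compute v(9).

1536

v(2) = 2(6) = 12
v(3) = 2(12) = 24
v(4) = 2(24) = 48
v(5) = 2(48) = 96
v(6) = 2(96) = 192
v(7) = 2(192) = 384
v(8) = 2(384) = 768
v(9) = 2(768) = 1536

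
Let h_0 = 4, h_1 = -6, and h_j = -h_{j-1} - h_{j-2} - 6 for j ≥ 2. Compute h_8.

-4

h_2 = -(-6) - 4 - 6 = -4
h_3 = -(-4) - (-6) - 6 = 4
h_4 = -4 - (-4) - 6 = -6
h_5 = -(-6) - 4 - 6 = -4
h_6 = -(-4) - (-6) - 6 = 4
h_7 = -4 - (-4) - 6 = -6
h_8 = -(-6) - 4 - 6 = -4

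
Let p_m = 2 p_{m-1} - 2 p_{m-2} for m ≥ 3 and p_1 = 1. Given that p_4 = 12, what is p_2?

8

Let p_2 = w.
p_3 = -2 + 2w
p_4 = -4 + 2w
So -4 + 2w = 12, giving w = 8.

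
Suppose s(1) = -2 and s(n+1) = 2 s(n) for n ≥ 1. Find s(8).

s(2) = 2(-2) = -4
s(3) = 2(-4) = -8
s(4) = 2(-8) = -16
s(5) = 2(-16) = -32
s(6) = 2(-32) = -64
s(7) = 2(-64) = -128
s(8) = 2(-128) = -256

-256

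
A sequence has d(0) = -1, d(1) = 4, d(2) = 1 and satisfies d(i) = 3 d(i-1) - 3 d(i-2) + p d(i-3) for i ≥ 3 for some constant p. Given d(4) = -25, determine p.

d(3) = -9 - p
d(4) = -30 + p
So -30 + p = -25, giving p = 5.

5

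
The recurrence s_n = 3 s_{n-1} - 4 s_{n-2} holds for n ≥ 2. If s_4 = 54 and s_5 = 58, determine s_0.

Rearranging, s_{n-2} = (s_n - 3 s_{n-1}) / -4.
s_3 = (58 - 3·54) / -4 = -104/-4 = 26
s_2 = (54 - 3·26) / -4 = -24/-4 = 6
s_1 = (26 - 3·6) / -4 = 8/-4 = -2
s_0 = (6 - 3·(-2)) / -4 = 12/-4 = -3

-3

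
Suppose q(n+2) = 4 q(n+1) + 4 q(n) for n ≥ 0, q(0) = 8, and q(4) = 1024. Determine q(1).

Let q(1) = z.
q(2) = 32 + 4z
q(3) = 128 + 20z
q(4) = 640 + 96z
So 640 + 96z = 1024, giving z = 4.

4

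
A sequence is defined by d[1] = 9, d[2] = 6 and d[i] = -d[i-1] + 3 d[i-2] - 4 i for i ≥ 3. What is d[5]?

d[3] = -6 + 3(9) - 12 = 9
d[4] = -9 + 3(6) - 16 = -7
d[5] = -(-7) + 3(9) - 20 = 14

14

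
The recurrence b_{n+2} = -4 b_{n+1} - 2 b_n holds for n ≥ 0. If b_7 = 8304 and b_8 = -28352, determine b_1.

Rearranging, b_{n-2} = (b_n + 4 b_{n-1}) / -2.
b_6 = (-28352 + 4(8304)) / -2 = 4864/-2 = -2432
b_5 = (8304 + 4(-2432)) / -2 = -1424/-2 = 712
b_4 = (-2432 + 4(712)) / -2 = 416/-2 = -208
b_3 = (712 + 4(-208)) / -2 = -120/-2 = 60
b_2 = (-208 + 4(60)) / -2 = 32/-2 = -16
b_1 = (60 + 4(-16)) / -2 = -4/-2 = 2

2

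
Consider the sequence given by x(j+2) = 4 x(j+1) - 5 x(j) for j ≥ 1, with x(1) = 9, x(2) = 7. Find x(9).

-1047

x(3) = 4*7 - 5*9 = -17
x(4) = 4*(-17) - 5*7 = -103
x(5) = 4*(-103) - 5*(-17) = -327
x(6) = 4*(-327) - 5*(-103) = -793
x(7) = 4*(-793) - 5*(-327) = -1537
x(8) = 4*(-1537) - 5*(-793) = -2183
x(9) = 4*(-2183) - 5*(-1537) = -1047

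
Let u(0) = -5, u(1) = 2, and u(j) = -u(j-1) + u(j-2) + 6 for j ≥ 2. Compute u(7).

u(2) = -2 + (-5) + 6 = -1
u(3) = -(-1) + 2 + 6 = 9
u(4) = -9 + (-1) + 6 = -4
u(5) = -(-4) + 9 + 6 = 19
u(6) = -19 + (-4) + 6 = -17
u(7) = -(-17) + 19 + 6 = 42

42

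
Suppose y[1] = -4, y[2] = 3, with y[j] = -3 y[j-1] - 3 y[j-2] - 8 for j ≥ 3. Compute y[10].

22

y[3] = -3(3) - 3(-4) - 8 = -5
y[4] = -3(-5) - 3(3) - 8 = -2
y[5] = -3(-2) - 3(-5) - 8 = 13
y[6] = -3(13) - 3(-2) - 8 = -41
y[7] = -3(-41) - 3(13) - 8 = 76
y[8] = -3(76) - 3(-41) - 8 = -113
y[9] = -3(-113) - 3(76) - 8 = 103
y[10] = -3(103) - 3(-113) - 8 = 22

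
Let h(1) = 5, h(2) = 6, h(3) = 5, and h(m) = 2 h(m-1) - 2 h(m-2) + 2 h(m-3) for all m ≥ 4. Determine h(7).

40

h(4) = 2·5 - 2·6 + 2·5 = 8
h(5) = 2·8 - 2·5 + 2·6 = 18
h(6) = 2·18 - 2·8 + 2·5 = 30
h(7) = 2·30 - 2·18 + 2·8 = 40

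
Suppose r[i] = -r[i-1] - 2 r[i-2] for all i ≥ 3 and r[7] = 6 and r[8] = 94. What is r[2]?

2

Rearranging, r[i-2] = (r[i] + r[i-1]) / -2.
r[6] = (94 + 6) / -2 = 100/-2 = -50
r[5] = (6 + (-50)) / -2 = -44/-2 = 22
r[4] = (-50 + 22) / -2 = -28/-2 = 14
r[3] = (22 + 14) / -2 = 36/-2 = -18
r[2] = (14 + (-18)) / -2 = -4/-2 = 2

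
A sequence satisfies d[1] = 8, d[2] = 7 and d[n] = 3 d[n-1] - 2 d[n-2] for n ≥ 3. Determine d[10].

-503

d[3] = 3*7 - 2*8 = 5
d[4] = 3*5 - 2*7 = 1
d[5] = 3*1 - 2*5 = -7
d[6] = 3*(-7) - 2*1 = -23
d[7] = 3*(-23) - 2*(-7) = -55
d[8] = 3*(-55) - 2*(-23) = -119
d[9] = 3*(-119) - 2*(-55) = -247
d[10] = 3*(-247) - 2*(-119) = -503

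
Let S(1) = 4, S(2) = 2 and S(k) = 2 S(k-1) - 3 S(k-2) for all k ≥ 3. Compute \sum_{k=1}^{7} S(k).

S(3) = 2(2) - 3(4) = -8
S(4) = 2(-8) - 3(2) = -22
S(5) = 2(-22) - 3(-8) = -20
S(6) = 2(-20) - 3(-22) = 26
S(7) = 2(26) - 3(-20) = 112
Sum = 4 + 2 + (-8) + (-22) + (-20) + 26 + 112 = 94

94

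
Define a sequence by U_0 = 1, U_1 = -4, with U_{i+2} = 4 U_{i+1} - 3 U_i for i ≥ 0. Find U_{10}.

U_2 = 4·(-4) - 3·1 = -19
U_3 = 4·(-19) - 3·(-4) = -64
U_4 = 4·(-64) - 3·(-19) = -199
U_5 = 4·(-199) - 3·(-64) = -604
U_6 = 4·(-604) - 3·(-199) = -1819
U_7 = 4·(-1819) - 3·(-604) = -5464
U_8 = 4·(-5464) - 3·(-1819) = -16399
U_9 = 4·(-16399) - 3·(-5464) = -49204
U_{10} = 4·(-49204) - 3·(-16399) = -147619

-147619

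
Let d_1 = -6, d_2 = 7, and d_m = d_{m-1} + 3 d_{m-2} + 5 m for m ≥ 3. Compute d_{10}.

6915

d_3 = 7 + 3*(-6) + 15 = 4
d_4 = 4 + 3*7 + 20 = 45
d_5 = 45 + 3*4 + 25 = 82
d_6 = 82 + 3*45 + 30 = 247
d_7 = 247 + 3*82 + 35 = 528
d_8 = 528 + 3*247 + 40 = 1309
d_9 = 1309 + 3*528 + 45 = 2938
d_{10} = 2938 + 3*1309 + 50 = 6915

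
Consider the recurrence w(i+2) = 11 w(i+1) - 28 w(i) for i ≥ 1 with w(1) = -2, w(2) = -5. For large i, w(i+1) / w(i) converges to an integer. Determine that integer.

7

The characteristic equation is r^2 - 11r + 28 = 0, which factors as (r - 7)(r - 4) = 0.
So the roots are 7 and 4. Since |7| > |4| and the coefficient of 7^i is non-zero, the ratio tends to 7.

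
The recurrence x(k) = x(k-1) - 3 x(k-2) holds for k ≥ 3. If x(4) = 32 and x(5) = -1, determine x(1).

-6

Rearranging, x(k-2) = (x(k) - x(k-1)) / -3.
x(3) = (-1 - 32) / -3 = -33/-3 = 11
x(2) = (32 - 11) / -3 = 21/-3 = -7
x(1) = (11 - (-7)) / -3 = 18/-3 = -6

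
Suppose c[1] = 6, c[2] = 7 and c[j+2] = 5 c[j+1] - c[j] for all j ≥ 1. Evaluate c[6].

3167

c[3] = 5*7 - 6 = 29
c[4] = 5*29 - 7 = 138
c[5] = 5*138 - 29 = 661
c[6] = 5*661 - 138 = 3167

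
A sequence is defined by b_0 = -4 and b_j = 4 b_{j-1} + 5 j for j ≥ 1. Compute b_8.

-116524

b_1 = 4(-4) + 5 = -11
b_2 = 4(-11) + 10 = -34
b_3 = 4(-34) + 15 = -121
b_4 = 4(-121) + 20 = -464
b_5 = 4(-464) + 25 = -1831
b_6 = 4(-1831) + 30 = -7294
b_7 = 4(-7294) + 35 = -29141
b_8 = 4(-29141) + 40 = -116524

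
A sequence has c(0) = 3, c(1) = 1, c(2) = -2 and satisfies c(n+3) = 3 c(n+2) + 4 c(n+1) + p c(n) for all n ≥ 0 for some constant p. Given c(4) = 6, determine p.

c(3) = -2 + 3p
c(4) = -14 + 10p
So -14 + 10p = 6, giving p = 2.

2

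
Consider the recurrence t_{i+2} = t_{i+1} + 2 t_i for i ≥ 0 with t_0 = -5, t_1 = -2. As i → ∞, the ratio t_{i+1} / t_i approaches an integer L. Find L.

2

The characteristic equation is r^2 - r - 2 = 0, which factors as (r - 2)(r + 1) = 0.
So the roots are 2 and -1. Since |2| > |-1| and the coefficient of 2^i is non-zero, the ratio tends to 2.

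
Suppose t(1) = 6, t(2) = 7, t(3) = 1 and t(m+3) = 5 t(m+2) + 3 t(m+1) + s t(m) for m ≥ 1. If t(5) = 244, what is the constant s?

t(4) = 26 + 6s
t(5) = 133 + 37s
So 133 + 37s = 244, giving s = 3.

3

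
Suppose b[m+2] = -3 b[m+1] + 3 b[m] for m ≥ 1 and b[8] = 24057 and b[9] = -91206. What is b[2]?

Rearranging, b[m-2] = (b[m] + 3 b[m-1]) / 3.
b[7] = (-91206 + 3·24057) / 3 = -19035/3 = -6345
b[6] = (24057 + 3·(-6345)) / 3 = 5022/3 = 1674
b[5] = (-6345 + 3·1674) / 3 = -1323/3 = -441
b[4] = (1674 + 3·(-441)) / 3 = 351/3 = 117
b[3] = (-441 + 3·117) / 3 = -90/3 = -30
b[2] = (117 + 3·(-30)) / 3 = 27/3 = 9

9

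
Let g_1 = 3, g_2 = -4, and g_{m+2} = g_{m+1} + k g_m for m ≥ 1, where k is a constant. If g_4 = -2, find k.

-2

g_3 = -4 + 3k
g_4 = -4 - k
So -4 - k = -2, giving k = -2.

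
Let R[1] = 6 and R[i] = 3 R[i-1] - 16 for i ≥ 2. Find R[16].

-28697806

The fixed point is -16/(1 - 3) = 8, so R[i] - 8 = 3(R[i-1] - 8).
Hence R[i] = -2·3^{i-1} + 8.
R[16] = -2·3^{15} + 8 = -2·14348907 + 8 = -28697806.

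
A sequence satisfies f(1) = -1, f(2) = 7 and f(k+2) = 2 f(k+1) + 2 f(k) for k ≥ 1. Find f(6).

f(3) = 2(7) + 2(-1) = 12
f(4) = 2(12) + 2(7) = 38
f(5) = 2(38) + 2(12) = 100
f(6) = 2(100) + 2(38) = 276

276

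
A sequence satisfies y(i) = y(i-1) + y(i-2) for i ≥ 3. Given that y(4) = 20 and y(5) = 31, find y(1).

2

Rearranging, y(i-2) = y(i) - y(i-1).
y(3) = 31 - 20 = 11
y(2) = 20 - 11 = 9
y(1) = 11 - 9 = 2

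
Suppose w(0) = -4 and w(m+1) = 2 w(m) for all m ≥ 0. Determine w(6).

-256

w(1) = 2·(-4) = -8
w(2) = 2·(-8) = -16
w(3) = 2·(-16) = -32
w(4) = 2·(-32) = -64
w(5) = 2·(-64) = -128
w(6) = 2·(-128) = -256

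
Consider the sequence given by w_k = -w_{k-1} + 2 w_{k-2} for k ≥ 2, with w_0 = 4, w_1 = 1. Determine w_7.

w_2 = -1 + 2·4 = 7
w_3 = -7 + 2·1 = -5
w_4 = -(-5) + 2·7 = 19
w_5 = -19 + 2·(-5) = -29
w_6 = -(-29) + 2·19 = 67
w_7 = -67 + 2·(-29) = -125

-125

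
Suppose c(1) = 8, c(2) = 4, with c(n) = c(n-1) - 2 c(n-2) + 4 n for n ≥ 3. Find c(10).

92

c(3) = 4 - 2·8 + 12 = 0
c(4) = 0 - 2·4 + 16 = 8
c(5) = 8 - 2·0 + 20 = 28
c(6) = 28 - 2·8 + 24 = 36
c(7) = 36 - 2·28 + 28 = 8
c(8) = 8 - 2·36 + 32 = -32
c(9) = (-32) - 2·8 + 36 = -12
c(10) = (-12) - 2·(-32) + 40 = 92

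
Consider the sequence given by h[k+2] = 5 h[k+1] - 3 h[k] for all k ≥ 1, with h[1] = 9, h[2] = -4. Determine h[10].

-1440619

h[3] = 5·(-4) - 3·9 = -47
h[4] = 5·(-47) - 3·(-4) = -223
h[5] = 5·(-223) - 3·(-47) = -974
h[6] = 5·(-974) - 3·(-223) = -4201
h[7] = 5·(-4201) - 3·(-974) = -18083
h[8] = 5·(-18083) - 3·(-4201) = -77812
h[9] = 5·(-77812) - 3·(-18083) = -334811
h[10] = 5·(-334811) - 3·(-77812) = -1440619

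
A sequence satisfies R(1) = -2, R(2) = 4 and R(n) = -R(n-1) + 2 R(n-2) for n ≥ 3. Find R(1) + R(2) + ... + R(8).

R(3) = -4 + 2·(-2) = -8
R(4) = -(-8) + 2·4 = 16
R(5) = -16 + 2·(-8) = -32
R(6) = -(-32) + 2·16 = 64
R(7) = -64 + 2·(-32) = -128
R(8) = -(-128) + 2·64 = 256
Sum = (-2) + 4 + (-8) + 16 + (-32) + 64 + (-128) + 256 = 170

170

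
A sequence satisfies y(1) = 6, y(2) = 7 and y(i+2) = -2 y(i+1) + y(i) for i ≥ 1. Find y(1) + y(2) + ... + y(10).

3157

y(3) = -2(7) + 6 = -8
y(4) = -2(-8) + 7 = 23
y(5) = -2(23) + (-8) = -54
y(6) = -2(-54) + 23 = 131
y(7) = -2(131) + (-54) = -316
y(8) = -2(-316) + 131 = 763
y(9) = -2(763) + (-316) = -1842
y(10) = -2(-1842) + 763 = 4447
Sum = 6 + 7 + (-8) + 23 + (-54) + 131 + (-316) + 763 + (-1842) + 4447 = 3157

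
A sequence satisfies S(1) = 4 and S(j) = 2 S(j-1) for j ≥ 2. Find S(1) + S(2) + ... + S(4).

S(2) = 2·4 = 8
S(3) = 2·8 = 16
S(4) = 2·16 = 32
Sum = 4 + 8 + 16 + 32 = 60

60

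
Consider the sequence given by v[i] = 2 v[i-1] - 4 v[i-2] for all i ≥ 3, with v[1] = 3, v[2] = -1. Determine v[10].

v[3] = 2·(-1) - 4·3 = -14
v[4] = 2·(-14) - 4·(-1) = -24
v[5] = 2·(-24) - 4·(-14) = 8
v[6] = 2·8 - 4·(-24) = 112
v[7] = 2·112 - 4·8 = 192
v[8] = 2·192 - 4·112 = -64
v[9] = 2·(-64) - 4·192 = -896
v[10] = 2·(-896) - 4·(-64) = -1536

-1536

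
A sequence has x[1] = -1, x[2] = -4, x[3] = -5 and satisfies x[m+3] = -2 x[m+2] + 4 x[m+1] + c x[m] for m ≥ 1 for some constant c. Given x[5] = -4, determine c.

-2

x[4] = -6 - c
x[5] = -8 - 2c
So -8 - 2c = -4, giving c = -2.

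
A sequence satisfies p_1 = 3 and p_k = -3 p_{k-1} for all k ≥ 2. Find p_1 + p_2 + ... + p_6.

p_2 = -3·3 = -9
p_3 = -3·(-9) = 27
p_4 = -3·27 = -81
p_5 = -3·(-81) = 243
p_6 = -3·243 = -729
Sum = 3 + (-9) + 27 + (-81) + 243 + (-729) = -546

-546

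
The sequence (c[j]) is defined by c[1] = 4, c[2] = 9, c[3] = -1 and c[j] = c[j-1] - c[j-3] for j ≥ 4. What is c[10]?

c[4] = (-1) - 4 = -5
c[5] = (-5) - 9 = -14
c[6] = (-14) - (-1) = -13
c[7] = (-13) - (-5) = -8
c[8] = (-8) - (-14) = 6
c[9] = 6 - (-13) = 19
c[10] = 19 - (-8) = 27

27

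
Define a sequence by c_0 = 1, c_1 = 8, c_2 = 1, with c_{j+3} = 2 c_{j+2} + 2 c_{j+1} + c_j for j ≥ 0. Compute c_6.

c_3 = 2(1) + 2(8) + 1 = 19
c_4 = 2(19) + 2(1) + 8 = 48
c_5 = 2(48) + 2(19) + 1 = 135
c_6 = 2(135) + 2(48) + 19 = 385

385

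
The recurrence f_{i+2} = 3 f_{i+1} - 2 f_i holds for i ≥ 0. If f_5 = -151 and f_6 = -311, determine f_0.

Rearranging, f_{i-2} = (f_i - 3 f_{i-1}) / -2.
f_4 = (-311 - 3·(-151)) / -2 = 142/-2 = -71
f_3 = (-151 - 3·(-71)) / -2 = 62/-2 = -31
f_2 = (-71 - 3·(-31)) / -2 = 22/-2 = -11
f_1 = (-31 - 3·(-11)) / -2 = 2/-2 = -1
f_0 = (-11 - 3·(-1)) / -2 = -8/-2 = 4

4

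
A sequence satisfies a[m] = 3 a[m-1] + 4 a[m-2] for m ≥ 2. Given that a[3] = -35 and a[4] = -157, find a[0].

Rearranging, a[m-2] = (a[m] - 3 a[m-1]) / 4.
a[2] = (-157 - 3·(-35)) / 4 = -52/4 = -13
a[1] = (-35 - 3·(-13)) / 4 = 4/4 = 1
a[0] = (-13 - 3·1) / 4 = -16/4 = -4

-4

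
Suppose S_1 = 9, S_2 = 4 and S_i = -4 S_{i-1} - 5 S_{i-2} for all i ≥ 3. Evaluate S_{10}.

S_3 = -4*4 - 5*9 = -61
S_4 = -4*(-61) - 5*4 = 224
S_5 = -4*224 - 5*(-61) = -591
S_6 = -4*(-591) - 5*224 = 1244
S_7 = -4*1244 - 5*(-591) = -2021
S_8 = -4*(-2021) - 5*1244 = 1864
S_9 = -4*1864 - 5*(-2021) = 2649
S_{10} = -4*2649 - 5*1864 = -19916

-19916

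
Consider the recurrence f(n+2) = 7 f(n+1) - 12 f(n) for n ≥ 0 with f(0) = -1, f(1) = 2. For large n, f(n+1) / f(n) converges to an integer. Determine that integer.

4

The characteristic equation is r^2 - 7r + 12 = 0, which factors as (r - 4)(r - 3) = 0.
So the roots are 4 and 3. Since |4| > |3| and the coefficient of 4^n is non-zero, the ratio tends to 4.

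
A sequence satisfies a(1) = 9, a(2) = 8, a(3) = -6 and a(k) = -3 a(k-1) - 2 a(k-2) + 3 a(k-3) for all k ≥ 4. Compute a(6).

a(4) = -3·(-6) - 2·8 + 3·9 = 29
a(5) = -3·29 - 2·(-6) + 3·8 = -51
a(6) = -3·(-51) - 2·29 + 3·(-6) = 77

77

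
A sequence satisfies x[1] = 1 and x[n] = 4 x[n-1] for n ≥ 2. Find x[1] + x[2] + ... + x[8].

21845

x[2] = 4*1 = 4
x[3] = 4*4 = 16
x[4] = 4*16 = 64
x[5] = 4*64 = 256
x[6] = 4*256 = 1024
x[7] = 4*1024 = 4096
x[8] = 4*4096 = 16384
Sum = 1 + 4 + 16 + 64 + 256 + 1024 + 4096 + 16384 = 21845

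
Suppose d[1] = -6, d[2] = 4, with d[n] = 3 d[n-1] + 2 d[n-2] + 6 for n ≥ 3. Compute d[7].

1470

d[3] = 3*4 + 2*(-6) + 6 = 6
d[4] = 3*6 + 2*4 + 6 = 32
d[5] = 3*32 + 2*6 + 6 = 114
d[6] = 3*114 + 2*32 + 6 = 412
d[7] = 3*412 + 2*114 + 6 = 1470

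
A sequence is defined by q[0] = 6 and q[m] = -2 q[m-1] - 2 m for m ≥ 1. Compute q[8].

1644

q[1] = -2·6 - 2 = -14
q[2] = -2·(-14) - 4 = 24
q[3] = -2·24 - 6 = -54
q[4] = -2·(-54) - 8 = 100
q[5] = -2·100 - 10 = -210
q[6] = -2·(-210) - 12 = 408
q[7] = -2·408 - 14 = -830
q[8] = -2·(-830) - 16 = 1644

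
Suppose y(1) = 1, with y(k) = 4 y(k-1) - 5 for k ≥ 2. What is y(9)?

y(2) = 4*1 - 5 = -1
y(3) = 4*(-1) - 5 = -9
y(4) = 4*(-9) - 5 = -41
y(5) = 4*(-41) - 5 = -169
y(6) = 4*(-169) - 5 = -681
y(7) = 4*(-681) - 5 = -2729
y(8) = 4*(-2729) - 5 = -10921
y(9) = 4*(-10921) - 5 = -43689

-43689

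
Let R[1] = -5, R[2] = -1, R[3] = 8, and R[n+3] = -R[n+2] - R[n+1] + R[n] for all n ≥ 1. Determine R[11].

68

R[4] = -8 - (-1) + (-5) = -12
R[5] = -(-12) - 8 + (-1) = 3
R[6] = -3 - (-12) + 8 = 17
R[7] = -17 - 3 + (-12) = -32
R[8] = -(-32) - 17 + 3 = 18
R[9] = -18 - (-32) + 17 = 31
R[10] = -31 - 18 + (-32) = -81
R[11] = -(-81) - 31 + 18 = 68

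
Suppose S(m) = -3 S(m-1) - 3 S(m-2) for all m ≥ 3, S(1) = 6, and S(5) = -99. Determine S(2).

-1

Let S(2) = x.
S(3) = -18 - 3x
S(4) = 54 + 6x
S(5) = -108 - 9x
So -108 - 9x = -99, giving x = -1.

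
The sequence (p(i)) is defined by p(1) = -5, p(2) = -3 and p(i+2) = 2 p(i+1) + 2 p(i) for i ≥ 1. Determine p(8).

-2184

p(3) = 2·(-3) + 2·(-5) = -16
p(4) = 2·(-16) + 2·(-3) = -38
p(5) = 2·(-38) + 2·(-16) = -108
p(6) = 2·(-108) + 2·(-38) = -292
p(7) = 2·(-292) + 2·(-108) = -800
p(8) = 2·(-800) + 2·(-292) = -2184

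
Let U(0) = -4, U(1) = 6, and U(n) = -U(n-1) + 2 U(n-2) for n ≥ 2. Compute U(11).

6826

U(2) = -6 + 2*(-4) = -14
U(3) = -(-14) + 2*6 = 26
U(4) = -26 + 2*(-14) = -54
U(5) = -(-54) + 2*26 = 106
U(6) = -106 + 2*(-54) = -214
U(7) = -(-214) + 2*106 = 426
U(8) = -426 + 2*(-214) = -854
U(9) = -(-854) + 2*426 = 1706
U(10) = -1706 + 2*(-854) = -3414
U(11) = -(-3414) + 2*1706 = 6826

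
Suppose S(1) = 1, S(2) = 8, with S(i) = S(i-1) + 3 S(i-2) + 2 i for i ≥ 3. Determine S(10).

S(3) = 8 + 3(1) + 6 = 17
S(4) = 17 + 3(8) + 8 = 49
S(5) = 49 + 3(17) + 10 = 110
S(6) = 110 + 3(49) + 12 = 269
S(7) = 269 + 3(110) + 14 = 613
S(8) = 613 + 3(269) + 16 = 1436
S(9) = 1436 + 3(613) + 18 = 3293
S(10) = 3293 + 3(1436) + 20 = 7621

7621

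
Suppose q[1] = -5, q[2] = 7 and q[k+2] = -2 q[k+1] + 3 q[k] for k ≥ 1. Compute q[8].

6559

q[3] = -2(7) + 3(-5) = -29
q[4] = -2(-29) + 3(7) = 79
q[5] = -2(79) + 3(-29) = -245
q[6] = -2(-245) + 3(79) = 727
q[7] = -2(727) + 3(-245) = -2189
q[8] = -2(-2189) + 3(727) = 6559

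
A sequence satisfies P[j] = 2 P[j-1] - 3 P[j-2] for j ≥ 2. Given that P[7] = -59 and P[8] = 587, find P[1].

Rearranging, P[j-2] = (P[j] - 2 P[j-1]) / -3.
P[6] = (587 - 2*(-59)) / -3 = 705/-3 = -235
P[5] = (-59 - 2*(-235)) / -3 = 411/-3 = -137
P[4] = (-235 - 2*(-137)) / -3 = 39/-3 = -13
P[3] = (-137 - 2*(-13)) / -3 = -111/-3 = 37
P[2] = (-13 - 2*37) / -3 = -87/-3 = 29
P[1] = (37 - 2*29) / -3 = -21/-3 = 7

7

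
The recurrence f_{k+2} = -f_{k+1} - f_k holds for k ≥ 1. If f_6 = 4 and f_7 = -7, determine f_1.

Rearranging, f_{k-2} = -(f_k + f_{k-1}).
f_5 = -(-7 + 4) = 3
f_4 = -(4 + 3) = -7
f_3 = -(3 + (-7)) = 4
f_2 = -(-7 + 4) = 3
f_1 = -(4 + 3) = -7

-7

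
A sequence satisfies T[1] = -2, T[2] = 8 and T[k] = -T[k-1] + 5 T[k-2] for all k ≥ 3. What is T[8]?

3368

T[3] = -8 + 5(-2) = -18
T[4] = -(-18) + 5(8) = 58
T[5] = -58 + 5(-18) = -148
T[6] = -(-148) + 5(58) = 438
T[7] = -438 + 5(-148) = -1178
T[8] = -(-1178) + 5(438) = 3368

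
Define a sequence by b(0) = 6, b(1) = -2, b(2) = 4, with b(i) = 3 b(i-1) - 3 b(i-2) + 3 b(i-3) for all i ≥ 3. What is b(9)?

4374

b(3) = 3*4 - 3*(-2) + 3*6 = 36
b(4) = 3*36 - 3*4 + 3*(-2) = 90
b(5) = 3*90 - 3*36 + 3*4 = 174
b(6) = 3*174 - 3*90 + 3*36 = 360
b(7) = 3*360 - 3*174 + 3*90 = 828
b(8) = 3*828 - 3*360 + 3*174 = 1926
b(9) = 3*1926 - 3*828 + 3*360 = 4374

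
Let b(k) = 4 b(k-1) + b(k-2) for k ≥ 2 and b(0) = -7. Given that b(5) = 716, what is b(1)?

Let b(1) = y.
b(2) = -7 + 4y
b(3) = -28 + 17y
b(4) = -119 + 72y
b(5) = -504 + 305y
So -504 + 305y = 716, giving y = 4.

4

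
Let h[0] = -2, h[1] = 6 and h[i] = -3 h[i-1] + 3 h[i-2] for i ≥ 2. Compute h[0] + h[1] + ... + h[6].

-3890

h[2] = -3(6) + 3(-2) = -24
h[3] = -3(-24) + 3(6) = 90
h[4] = -3(90) + 3(-24) = -342
h[5] = -3(-342) + 3(90) = 1296
h[6] = -3(1296) + 3(-342) = -4914
Sum = (-2) + 6 + (-24) + 90 + (-342) + 1296 + (-4914) = -3890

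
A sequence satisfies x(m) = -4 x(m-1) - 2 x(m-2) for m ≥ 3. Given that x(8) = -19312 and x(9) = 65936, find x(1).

-7

Rearranging, x(m-2) = (x(m) + 4 x(m-1)) / -2.
x(7) = (65936 + 4*(-19312)) / -2 = -11312/-2 = 5656
x(6) = (-19312 + 4*5656) / -2 = 3312/-2 = -1656
x(5) = (5656 + 4*(-1656)) / -2 = -968/-2 = 484
x(4) = (-1656 + 4*484) / -2 = 280/-2 = -140
x(3) = (484 + 4*(-140)) / -2 = -76/-2 = 38
x(2) = (-140 + 4*38) / -2 = 12/-2 = -6
x(1) = (38 + 4*(-6)) / -2 = 14/-2 = -7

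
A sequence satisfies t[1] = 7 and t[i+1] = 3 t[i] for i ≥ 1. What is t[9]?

t[2] = 3*7 = 21
t[3] = 3*21 = 63
t[4] = 3*63 = 189
t[5] = 3*189 = 567
t[6] = 3*567 = 1701
t[7] = 3*1701 = 5103
t[8] = 3*5103 = 15309
t[9] = 3*15309 = 45927

45927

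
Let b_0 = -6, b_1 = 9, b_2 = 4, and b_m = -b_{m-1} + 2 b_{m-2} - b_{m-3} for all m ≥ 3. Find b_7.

b_3 = -4 + 2·9 - (-6) = 20
b_4 = -20 + 2·4 - 9 = -21
b_5 = -(-21) + 2·20 - 4 = 57
b_6 = -57 + 2·(-21) - 20 = -119
b_7 = -(-119) + 2·57 - (-21) = 254

254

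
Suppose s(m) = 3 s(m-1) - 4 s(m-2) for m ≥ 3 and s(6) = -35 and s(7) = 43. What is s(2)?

1

Rearranging, s(m-2) = (s(m) - 3 s(m-1)) / -4.
s(5) = (43 - 3·(-35)) / -4 = 148/-4 = -37
s(4) = (-35 - 3·(-37)) / -4 = 76/-4 = -19
s(3) = (-37 - 3·(-19)) / -4 = 20/-4 = -5
s(2) = (-19 - 3·(-5)) / -4 = -4/-4 = 1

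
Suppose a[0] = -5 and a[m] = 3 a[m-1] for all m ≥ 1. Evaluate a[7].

-10935

a[1] = 3*(-5) = -15
a[2] = 3*(-15) = -45
a[3] = 3*(-45) = -135
a[4] = 3*(-135) = -405
a[5] = 3*(-405) = -1215
a[6] = 3*(-1215) = -3645
a[7] = 3*(-3645) = -10935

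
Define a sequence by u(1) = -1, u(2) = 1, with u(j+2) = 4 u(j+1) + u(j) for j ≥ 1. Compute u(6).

u(3) = 4·1 + (-1) = 3
u(4) = 4·3 + 1 = 13
u(5) = 4·13 + 3 = 55
u(6) = 4·55 + 13 = 233

233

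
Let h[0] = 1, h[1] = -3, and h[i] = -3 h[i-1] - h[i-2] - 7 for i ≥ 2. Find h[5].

h[2] = -3*(-3) - 1 - 7 = 1
h[3] = -3*1 - (-3) - 7 = -7
h[4] = -3*(-7) - 1 - 7 = 13
h[5] = -3*13 - (-7) - 7 = -39

-39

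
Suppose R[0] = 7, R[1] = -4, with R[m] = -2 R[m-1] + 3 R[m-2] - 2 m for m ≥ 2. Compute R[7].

-5548

R[2] = -2·(-4) + 3·7 - 4 = 25
R[3] = -2·25 + 3·(-4) - 6 = -68
R[4] = -2·(-68) + 3·25 - 8 = 203
R[5] = -2·203 + 3·(-68) - 10 = -620
R[6] = -2·(-620) + 3·203 - 12 = 1837
R[7] = -2·1837 + 3·(-620) - 14 = -5548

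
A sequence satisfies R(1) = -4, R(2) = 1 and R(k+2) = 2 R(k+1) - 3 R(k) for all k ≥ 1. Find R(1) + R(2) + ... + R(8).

-264

R(3) = 2(1) - 3(-4) = 14
R(4) = 2(14) - 3(1) = 25
R(5) = 2(25) - 3(14) = 8
R(6) = 2(8) - 3(25) = -59
R(7) = 2(-59) - 3(8) = -142
R(8) = 2(-142) - 3(-59) = -107
Sum = (-4) + 1 + 14 + 25 + 8 + (-59) + (-142) + (-107) = -264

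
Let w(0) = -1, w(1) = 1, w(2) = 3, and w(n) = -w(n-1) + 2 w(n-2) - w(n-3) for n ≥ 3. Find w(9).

w(3) = -3 + 2·1 - (-1) = 0
w(4) = -0 + 2·3 - 1 = 5
w(5) = -5 + 2·0 - 3 = -8
w(6) = -(-8) + 2·5 - 0 = 18
w(7) = -18 + 2·(-8) - 5 = -39
w(8) = -(-39) + 2·18 - (-8) = 83
w(9) = -83 + 2·(-39) - 18 = -179

-179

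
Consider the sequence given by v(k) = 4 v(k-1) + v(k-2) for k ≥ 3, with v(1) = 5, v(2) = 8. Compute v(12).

v(3) = 4(8) + 5 = 37
v(4) = 4(37) + 8 = 156
v(5) = 4(156) + 37 = 661
v(6) = 4(661) + 156 = 2800
v(7) = 4(2800) + 661 = 11861
v(8) = 4(11861) + 2800 = 50244
v(9) = 4(50244) + 11861 = 212837
v(10) = 4(212837) + 50244 = 901592
v(11) = 4(901592) + 212837 = 3819205
v(12) = 4(3819205) + 901592 = 16178412

16178412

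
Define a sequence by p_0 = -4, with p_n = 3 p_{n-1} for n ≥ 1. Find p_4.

-324

p_1 = 3*(-4) = -12
p_2 = 3*(-12) = -36
p_3 = 3*(-36) = -108
p_4 = 3*(-108) = -324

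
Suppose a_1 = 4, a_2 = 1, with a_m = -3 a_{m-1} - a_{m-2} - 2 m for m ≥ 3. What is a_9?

a_3 = -3·1 - 4 - 6 = -13
a_4 = -3·(-13) - 1 - 8 = 30
a_5 = -3·30 - (-13) - 10 = -87
a_6 = -3·(-87) - 30 - 12 = 219
a_7 = -3·219 - (-87) - 14 = -584
a_8 = -3·(-584) - 219 - 16 = 1517
a_9 = -3·1517 - (-584) - 18 = -3985

-3985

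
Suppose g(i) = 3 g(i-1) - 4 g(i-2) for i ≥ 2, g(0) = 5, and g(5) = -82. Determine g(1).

Let g(1) = y.
g(2) = -20 + 3y
g(3) = -60 + 5y
g(4) = -100 + 3y
g(5) = -60 - 11y
So -60 - 11y = -82, giving y = 2.

2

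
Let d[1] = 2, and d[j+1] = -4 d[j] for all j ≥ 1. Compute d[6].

d[2] = -4·2 = -8
d[3] = -4·(-8) = 32
d[4] = -4·32 = -128
d[5] = -4·(-128) = 512
d[6] = -4·512 = -2048

-2048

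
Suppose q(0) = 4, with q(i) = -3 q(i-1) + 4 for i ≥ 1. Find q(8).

19684

q(1) = -3*4 + 4 = -8
q(2) = -3*(-8) + 4 = 28
q(3) = -3*28 + 4 = -80
q(4) = -3*(-80) + 4 = 244
q(5) = -3*244 + 4 = -728
q(6) = -3*(-728) + 4 = 2188
q(7) = -3*2188 + 4 = -6560
q(8) = -3*(-6560) + 4 = 19684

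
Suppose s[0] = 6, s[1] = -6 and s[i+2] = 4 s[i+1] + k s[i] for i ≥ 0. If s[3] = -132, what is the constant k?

-2

s[2] = -24 + 6k
s[3] = -96 + 18k
So -96 + 18k = -132, giving k = -2.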